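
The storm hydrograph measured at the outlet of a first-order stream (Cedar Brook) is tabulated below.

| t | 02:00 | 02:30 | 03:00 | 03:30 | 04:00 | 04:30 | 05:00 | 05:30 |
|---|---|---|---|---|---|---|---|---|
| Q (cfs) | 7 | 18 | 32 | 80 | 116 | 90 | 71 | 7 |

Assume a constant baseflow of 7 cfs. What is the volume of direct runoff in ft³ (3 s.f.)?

V ≈ 6.57 × 10^5 ft³

Direct-runoff ordinates (Q − Q_b): 0.0, 11.0, 25.0, 73.0, 109.0, 83.0, 64.0, 0.0 cfs.
ΣQ_DR = 365.0 cfs.
With Δt = 0.5 h = 1800 s, V = ΣQ_DR · Δt = 365.0 × 1800 = 6.57 × 10^5 ft³.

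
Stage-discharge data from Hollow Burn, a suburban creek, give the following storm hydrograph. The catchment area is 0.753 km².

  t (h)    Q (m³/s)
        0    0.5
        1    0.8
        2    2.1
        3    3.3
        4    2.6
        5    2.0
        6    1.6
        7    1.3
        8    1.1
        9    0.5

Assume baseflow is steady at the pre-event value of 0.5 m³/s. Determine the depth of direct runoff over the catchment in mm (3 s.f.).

Direct runoff: 0.0, 0.3, 1.6, 2.8, 2.1, 1.5, 1.1, 0.8, 0.6, 0.0 m³/s; ΣQ_DR = 10.80 m³/s.
V = ΣQ_DR · Δt = 10.80 × 3600 s = 38880 m³.
Over A = 0.753 km², depth = V / A = 51.6 mm.

d ≈ 51.6 mm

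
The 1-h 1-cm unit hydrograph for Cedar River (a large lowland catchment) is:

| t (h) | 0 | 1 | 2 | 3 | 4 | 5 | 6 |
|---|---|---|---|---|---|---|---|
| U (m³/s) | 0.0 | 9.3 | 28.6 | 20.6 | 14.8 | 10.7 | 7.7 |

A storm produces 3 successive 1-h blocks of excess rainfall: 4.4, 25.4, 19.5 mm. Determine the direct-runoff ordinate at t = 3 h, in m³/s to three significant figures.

By discrete convolution, Q_j = Σ (P_i / 10 mm) · U_{j−i}.
At t = 3 h (j=3): Q = (4.4/10)·20.6 + (25.4/10)·28.6 + (19.5/10)·9.3 = 99.8 m³/s.

Q ≈ 99.8 m³/s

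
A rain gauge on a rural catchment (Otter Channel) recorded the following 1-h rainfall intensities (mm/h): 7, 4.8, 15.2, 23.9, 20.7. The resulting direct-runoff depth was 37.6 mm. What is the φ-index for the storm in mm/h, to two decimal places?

φ ≈ 7.40 mm/h

Only the 3 blocks with intensity above φ contribute runoff: 15.2, 23.9, 20.7 mm/h.
Σ(I−φ)·Δt = d  ⇒  (15.2+23.9+20.7 − 3φ)·1 = 37.6
φ = (59.80 − 37.6/1) / 3 = 7.40 mm/h.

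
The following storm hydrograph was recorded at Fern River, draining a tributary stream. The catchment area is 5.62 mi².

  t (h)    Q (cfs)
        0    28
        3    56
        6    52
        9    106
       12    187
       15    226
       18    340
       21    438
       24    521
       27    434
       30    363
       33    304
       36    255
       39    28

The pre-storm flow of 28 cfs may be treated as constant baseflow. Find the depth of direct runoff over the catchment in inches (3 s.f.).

d ≈ 2.44 in

Direct runoff: 0.0, 28.0, 24.0, 78.0, 159.0, 198.0, 312.0, 410.0, 493.0, 406.0, 335.0, 276.0, 227.0, 0.0 cfs; ΣQ_DR = 2946 cfs.
V = ΣQ_DR · Δt = 2946 × 10800 s = 3.182 × 10^7 ft³.
Over A = 5.62 mi², depth = V / A = 2.44 in.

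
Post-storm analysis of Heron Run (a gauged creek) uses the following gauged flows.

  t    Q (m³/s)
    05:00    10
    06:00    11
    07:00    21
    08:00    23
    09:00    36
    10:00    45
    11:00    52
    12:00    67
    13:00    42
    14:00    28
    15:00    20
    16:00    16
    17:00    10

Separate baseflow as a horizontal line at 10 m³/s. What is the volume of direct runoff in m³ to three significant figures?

Direct-runoff ordinates (Q − Q_b): 0.0, 1.0, 11.0, 13.0, 26.0, 35.0, 42.0, 57.0, 32.0, 18.0, 10.0, 6.0, 0.0 m³/s.
ΣQ_DR = 251.0 m³/s.
With Δt = 1 h = 3600 s, V = ΣQ_DR · Δt = 251.0 × 3600 = 9.04 × 10^5 m³.

V ≈ 9.04 × 10^5 m³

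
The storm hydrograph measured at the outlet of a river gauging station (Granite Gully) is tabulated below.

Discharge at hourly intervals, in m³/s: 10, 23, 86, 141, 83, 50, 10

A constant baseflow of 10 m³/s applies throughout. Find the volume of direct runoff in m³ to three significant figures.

Direct-runoff ordinates (Q − Q_b): 0.0, 13.0, 76.0, 131.0, 73.0, 40.0, 0.0 m³/s.
ΣQ_DR = 333.0 m³/s.
With Δt = 1 h = 3600 s, V = ΣQ_DR · Δt = 333.0 × 3600 = 1.20 × 10^6 m³.

V ≈ 1.20 × 10^6 m³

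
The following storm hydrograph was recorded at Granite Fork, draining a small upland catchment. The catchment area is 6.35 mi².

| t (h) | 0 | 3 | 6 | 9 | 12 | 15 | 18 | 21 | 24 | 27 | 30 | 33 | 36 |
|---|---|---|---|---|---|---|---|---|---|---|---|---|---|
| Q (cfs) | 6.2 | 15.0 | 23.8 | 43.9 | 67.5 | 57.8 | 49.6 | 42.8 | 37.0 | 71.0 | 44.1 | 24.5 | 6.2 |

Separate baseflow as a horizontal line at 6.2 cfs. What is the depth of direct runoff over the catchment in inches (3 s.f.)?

Direct runoff: 0.0, 8.8, 17.6, 37.7, 61.3, 51.6, 43.4, 36.6, 30.8, 64.8, 37.9, 18.3, 0.0 cfs; ΣQ_DR = 408.8 cfs.
V = ΣQ_DR · Δt = 408.8 × 10800 s = 4.415 × 10^6 ft³.
Over A = 6.35 mi², depth = V / A = 0.299 in.

d ≈ 0.299 in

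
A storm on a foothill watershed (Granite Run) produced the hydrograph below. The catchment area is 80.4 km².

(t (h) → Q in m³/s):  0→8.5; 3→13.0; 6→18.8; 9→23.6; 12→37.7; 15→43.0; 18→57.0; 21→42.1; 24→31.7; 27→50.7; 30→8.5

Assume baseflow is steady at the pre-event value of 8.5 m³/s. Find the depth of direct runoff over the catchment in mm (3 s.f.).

Direct runoff: 0.0, 4.5, 10.3, 15.1, 29.2, 34.5, 48.5, 33.6, 23.2, 42.2, 0.0 m³/s; ΣQ_DR = 241.1 m³/s.
V = ΣQ_DR · Δt = 241.1 × 10800 s = 2.604 × 10^6 m³.
Over A = 80.4 km², depth = V / A = 32.4 mm.

d ≈ 32.4 mm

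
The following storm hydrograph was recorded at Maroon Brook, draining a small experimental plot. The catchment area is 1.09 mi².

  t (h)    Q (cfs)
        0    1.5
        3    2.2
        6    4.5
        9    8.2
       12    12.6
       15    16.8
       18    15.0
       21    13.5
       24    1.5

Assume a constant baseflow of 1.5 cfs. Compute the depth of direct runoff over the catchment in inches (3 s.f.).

Direct runoff: 0.0, 0.7, 3.0, 6.7, 11.1, 15.3, 13.5, 12.0, 0.0 cfs; ΣQ_DR = 62.30 cfs.
V = ΣQ_DR · Δt = 62.30 × 10800 s = 6.728 × 10^5 ft³.
Over A = 1.09 mi², depth = V / A = 0.266 in.

d ≈ 0.266 in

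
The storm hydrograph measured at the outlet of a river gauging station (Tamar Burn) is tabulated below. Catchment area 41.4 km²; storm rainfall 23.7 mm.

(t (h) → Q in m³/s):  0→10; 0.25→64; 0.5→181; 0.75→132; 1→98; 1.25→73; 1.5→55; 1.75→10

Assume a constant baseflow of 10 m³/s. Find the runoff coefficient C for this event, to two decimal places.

C ≈ 0.50

ΣQ_DR = 543.0 m³/s; V = ΣQ_DR·Δt = 4.887 × 10^5 m³.
Runoff depth d = V / A = 11.80 mm.
C = d / P = 11.80 / 23.7 = 0.50.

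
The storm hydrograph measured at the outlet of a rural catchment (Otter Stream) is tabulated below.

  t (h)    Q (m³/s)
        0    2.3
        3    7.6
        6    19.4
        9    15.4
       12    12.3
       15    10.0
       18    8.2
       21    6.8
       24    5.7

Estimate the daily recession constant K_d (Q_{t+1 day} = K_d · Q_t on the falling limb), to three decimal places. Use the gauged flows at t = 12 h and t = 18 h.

Between t = 12 h and t = 18 h the flow falls from 12.3 to 8.2 m³/s over 2×3 h = 6 h.
Per-interval ratio K = (8.2/12.3)^(1/2) = 0.8165; K_d = K^(24/3) = 0.198.

K_d ≈ 0.198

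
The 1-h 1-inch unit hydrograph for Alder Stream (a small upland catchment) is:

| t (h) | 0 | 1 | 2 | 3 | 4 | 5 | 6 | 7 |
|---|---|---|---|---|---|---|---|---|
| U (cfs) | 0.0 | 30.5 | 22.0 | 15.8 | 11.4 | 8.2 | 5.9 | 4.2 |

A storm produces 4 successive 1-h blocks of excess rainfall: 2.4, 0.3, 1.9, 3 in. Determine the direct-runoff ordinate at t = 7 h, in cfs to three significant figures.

By discrete convolution, Q_j = Σ (P_i / 1 in) · U_{j−i}.
At t = 7 h (j=7): Q = (2.4/1)·4.2 + (0.3/1)·5.9 + (1.9/1)·8.2 + (3/1)·11.4 = 61.6 cfs.

Q ≈ 61.6 cfs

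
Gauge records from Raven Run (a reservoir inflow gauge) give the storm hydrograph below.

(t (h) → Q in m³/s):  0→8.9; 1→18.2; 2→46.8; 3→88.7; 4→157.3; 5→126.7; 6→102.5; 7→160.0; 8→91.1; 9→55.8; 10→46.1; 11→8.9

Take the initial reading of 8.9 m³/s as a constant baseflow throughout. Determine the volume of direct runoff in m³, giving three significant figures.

Direct-runoff ordinates (Q − Q_b): 0.0, 9.3, 37.9, 79.8, 148.4, 117.8, 93.6, 151.1, 82.2, 46.9, 37.2, 0.0 m³/s.
ΣQ_DR = 804.2 m³/s.
With Δt = 1 h = 3600 s, V = ΣQ_DR · Δt = 804.2 × 3600 = 2.90 × 10^6 m³.

V ≈ 2.90 × 10^6 m³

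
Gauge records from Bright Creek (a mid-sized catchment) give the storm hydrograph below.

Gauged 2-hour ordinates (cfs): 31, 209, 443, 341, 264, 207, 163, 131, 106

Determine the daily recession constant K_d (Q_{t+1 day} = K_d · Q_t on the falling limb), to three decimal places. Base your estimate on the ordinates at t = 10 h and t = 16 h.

K_d ≈ 0.069

Between t = 10 h and t = 16 h the flow falls from 207 to 106 cfs over 3×2 h = 6 h.
Per-interval ratio K = (106/207)^(1/3) = 0.8000; K_d = K^(24/2) = 0.069.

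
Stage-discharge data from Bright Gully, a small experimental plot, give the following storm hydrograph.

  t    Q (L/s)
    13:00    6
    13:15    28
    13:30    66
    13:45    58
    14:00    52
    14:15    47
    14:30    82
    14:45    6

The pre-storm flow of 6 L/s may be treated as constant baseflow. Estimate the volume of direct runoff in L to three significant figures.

Direct-runoff ordinates (Q − Q_b): 0.0, 22.0, 60.0, 52.0, 46.0, 41.0, 76.0, 0.0 L/s.
ΣQ_DR = 297.0 L/s.
With Δt = 0.25 h = 900 s, V = ΣQ_DR · Δt = 297.0 × 900 = 2.67 × 10^5 L.

V ≈ 2.67 × 10^5 L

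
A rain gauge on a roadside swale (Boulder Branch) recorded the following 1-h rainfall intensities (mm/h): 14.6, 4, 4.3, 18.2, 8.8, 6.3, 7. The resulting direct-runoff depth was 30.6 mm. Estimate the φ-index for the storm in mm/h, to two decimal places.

Only the 5 blocks with intensity above φ contribute runoff: 14.6, 18.2, 8.8, 6.3, 7 mm/h.
Σ(I−φ)·Δt = d  ⇒  (14.6+18.2+8.8+6.3+7 − 5φ)·1 = 30.6
φ = (54.90 − 30.6/1) / 5 = 4.86 mm/h.

φ ≈ 4.86 mm/h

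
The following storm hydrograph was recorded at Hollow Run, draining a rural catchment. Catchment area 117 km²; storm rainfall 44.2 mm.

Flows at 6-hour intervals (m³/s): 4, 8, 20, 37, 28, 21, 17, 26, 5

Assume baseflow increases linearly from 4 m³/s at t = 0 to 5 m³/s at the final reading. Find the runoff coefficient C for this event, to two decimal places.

C ≈ 0.52

ΣQ_DR = 125.5 m³/s; V = ΣQ_DR·Δt = 2.711 × 10^6 m³.
Runoff depth d = V / A = 23.17 mm.
C = d / P = 23.17 / 44.2 = 0.52.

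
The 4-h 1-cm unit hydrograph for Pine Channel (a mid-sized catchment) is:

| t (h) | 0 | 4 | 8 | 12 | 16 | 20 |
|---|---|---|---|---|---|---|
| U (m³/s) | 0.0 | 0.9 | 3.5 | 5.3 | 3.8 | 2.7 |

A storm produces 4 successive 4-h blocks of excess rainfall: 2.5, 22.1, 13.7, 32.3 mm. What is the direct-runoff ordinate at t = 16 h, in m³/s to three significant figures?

By discrete convolution, Q_j = Σ (P_i / 10 mm) · U_{j−i}.
At t = 16 h (j=4): Q = (2.5/10)·3.8 + (22.1/10)·5.3 + (13.7/10)·3.5 + (32.3/10)·0.9 = 20.4 m³/s.

Q ≈ 20.4 m³/s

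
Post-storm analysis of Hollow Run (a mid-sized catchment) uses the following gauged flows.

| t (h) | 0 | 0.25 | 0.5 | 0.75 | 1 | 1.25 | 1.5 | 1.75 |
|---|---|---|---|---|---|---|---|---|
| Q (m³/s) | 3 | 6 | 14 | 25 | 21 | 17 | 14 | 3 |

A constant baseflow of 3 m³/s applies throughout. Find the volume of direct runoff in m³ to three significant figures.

V ≈ 71100 m³

Direct-runoff ordinates (Q − Q_b): 0.0, 3.0, 11.0, 22.0, 18.0, 14.0, 11.0, 0.0 m³/s.
ΣQ_DR = 79.00 m³/s.
With Δt = 0.25 h = 900 s, V = ΣQ_DR · Δt = 79.00 × 900 = 71100 m³.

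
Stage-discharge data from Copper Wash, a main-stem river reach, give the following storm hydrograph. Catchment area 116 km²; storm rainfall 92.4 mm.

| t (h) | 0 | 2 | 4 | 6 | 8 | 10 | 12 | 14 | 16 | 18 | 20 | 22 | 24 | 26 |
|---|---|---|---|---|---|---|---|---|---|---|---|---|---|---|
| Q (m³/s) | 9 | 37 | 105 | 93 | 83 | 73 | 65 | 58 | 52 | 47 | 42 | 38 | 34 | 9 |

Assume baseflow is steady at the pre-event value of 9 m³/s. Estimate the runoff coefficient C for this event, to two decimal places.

C ≈ 0.42

ΣQ_DR = 619.0 m³/s; V = ΣQ_DR·Δt = 4.457 × 10^6 m³.
Runoff depth d = V / A = 38.42 mm.
C = d / P = 38.42 / 92.4 = 0.42.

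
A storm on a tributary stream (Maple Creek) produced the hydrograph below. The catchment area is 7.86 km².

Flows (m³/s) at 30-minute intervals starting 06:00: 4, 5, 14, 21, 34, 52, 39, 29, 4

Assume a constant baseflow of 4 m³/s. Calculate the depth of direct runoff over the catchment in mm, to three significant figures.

d ≈ 38.0 mm

Direct runoff: 0.0, 1.0, 10.0, 17.0, 30.0, 48.0, 35.0, 25.0, 0.0 m³/s; ΣQ_DR = 166.0 m³/s.
V = ΣQ_DR · Δt = 166.0 × 1800 s = 2.988 × 10^5 m³.
Over A = 7.86 km², depth = V / A = 38.0 mm.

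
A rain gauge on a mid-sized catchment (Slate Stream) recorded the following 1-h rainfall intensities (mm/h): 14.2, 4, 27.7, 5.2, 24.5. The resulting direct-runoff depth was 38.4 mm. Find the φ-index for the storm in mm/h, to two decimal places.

φ ≈ 9.33 mm/h

Only the 3 blocks with intensity above φ contribute runoff: 14.2, 27.7, 24.5 mm/h.
Σ(I−φ)·Δt = d  ⇒  (14.2+27.7+24.5 − 3φ)·1 = 38.4
φ = (66.40 − 38.4/1) / 3 = 9.33 mm/h.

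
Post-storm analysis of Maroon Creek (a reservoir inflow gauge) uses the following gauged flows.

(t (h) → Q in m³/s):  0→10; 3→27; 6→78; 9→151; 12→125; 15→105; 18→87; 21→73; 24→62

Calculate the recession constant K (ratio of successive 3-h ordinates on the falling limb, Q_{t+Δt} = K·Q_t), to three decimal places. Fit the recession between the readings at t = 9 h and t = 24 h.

Using the recession-limb readings at t = 9 h and t = 24 h: Q falls from 151 to 62 m³/s over 5 intervals.
K = (Q₂/Q₁)^(1/5) = (62/151)^(1/5) = 0.837.

K ≈ 0.837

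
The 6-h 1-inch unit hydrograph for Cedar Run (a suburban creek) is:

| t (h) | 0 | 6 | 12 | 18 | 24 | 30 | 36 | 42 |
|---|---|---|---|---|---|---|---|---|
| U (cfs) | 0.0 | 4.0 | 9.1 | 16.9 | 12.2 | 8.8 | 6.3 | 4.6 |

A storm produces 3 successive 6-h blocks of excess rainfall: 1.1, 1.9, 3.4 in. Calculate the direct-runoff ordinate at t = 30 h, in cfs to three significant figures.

By discrete convolution, Q_j = Σ (P_i / 1 in) · U_{j−i}.
At t = 30 h (j=5): Q = (1.1/1)·8.8 + (1.9/1)·12.2 + (3.4/1)·16.9 = 90.3 cfs.

Q ≈ 90.3 cfs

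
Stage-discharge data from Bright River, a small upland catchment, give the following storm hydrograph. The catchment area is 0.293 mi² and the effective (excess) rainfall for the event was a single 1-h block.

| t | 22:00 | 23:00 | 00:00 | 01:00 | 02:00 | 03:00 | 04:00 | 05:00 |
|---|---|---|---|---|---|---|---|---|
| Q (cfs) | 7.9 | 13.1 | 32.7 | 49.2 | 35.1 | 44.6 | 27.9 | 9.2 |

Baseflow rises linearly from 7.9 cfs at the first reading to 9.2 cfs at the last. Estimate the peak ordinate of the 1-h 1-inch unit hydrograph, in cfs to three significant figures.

U_p ≈ 50.9 cfs

Direct runoff: 0.00, 5.01, 24.43, 40.74, 26.46, 35.77, 18.89, 0.00 cfs; ΣQ_DR = 151.3 cfs, peak = 40.74 cfs.
Runoff depth d = ΣQ_DR·Δt / A = 151.3 × 3600 / (0.293 mi²) = 0.8002 in.
The 1-inch UH is the DRH scaled by (1 in)/d, so U_p = 40.74 × 1/0.8002 = 50.9 cfs.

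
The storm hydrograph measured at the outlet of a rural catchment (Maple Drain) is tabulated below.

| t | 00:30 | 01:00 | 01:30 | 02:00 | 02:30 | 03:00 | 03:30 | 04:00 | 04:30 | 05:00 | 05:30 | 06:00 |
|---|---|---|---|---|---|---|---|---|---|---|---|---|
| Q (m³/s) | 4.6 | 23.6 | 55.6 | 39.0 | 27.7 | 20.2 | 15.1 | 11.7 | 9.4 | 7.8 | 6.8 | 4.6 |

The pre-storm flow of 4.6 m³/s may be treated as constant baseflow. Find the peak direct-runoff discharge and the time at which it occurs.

Q_p = 51.0 m³/s at t = 01:30

Subtracting baseflow gives direct-runoff ordinates: 0.0, 19.0, 51.0, 34.4, 23.1, 15.6, 10.5, 7.1, 4.8, 3.2, 2.2, 0.0 m³/s.
The maximum is 51.0 m³/s, occurring at the reading for t = 01:30.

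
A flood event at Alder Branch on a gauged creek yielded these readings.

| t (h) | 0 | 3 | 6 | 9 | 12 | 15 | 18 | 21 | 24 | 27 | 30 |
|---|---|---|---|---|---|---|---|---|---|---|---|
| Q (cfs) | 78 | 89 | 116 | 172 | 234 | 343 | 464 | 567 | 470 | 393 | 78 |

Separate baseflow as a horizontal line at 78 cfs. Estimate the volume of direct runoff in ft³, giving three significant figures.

Direct-runoff ordinates (Q − Q_b): 0.0, 11.0, 38.0, 94.0, 156.0, 265.0, 386.0, 489.0, 392.0, 315.0, 0.0 cfs.
ΣQ_DR = 2146 cfs.
With Δt = 3 h = 10800 s, V = ΣQ_DR · Δt = 2146 × 10800 = 2.32 × 10^7 ft³.

V ≈ 2.32 × 10^7 ft³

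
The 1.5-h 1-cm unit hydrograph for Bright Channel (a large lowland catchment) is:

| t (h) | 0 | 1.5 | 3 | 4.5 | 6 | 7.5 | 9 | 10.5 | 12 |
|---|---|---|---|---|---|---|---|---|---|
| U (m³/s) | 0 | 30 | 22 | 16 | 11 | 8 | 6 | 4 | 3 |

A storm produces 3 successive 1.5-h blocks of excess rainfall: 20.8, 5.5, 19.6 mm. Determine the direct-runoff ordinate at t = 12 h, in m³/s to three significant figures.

Q ≈ 20.2 m³/s

By discrete convolution, Q_j = Σ (P_i / 10 mm) · U_{j−i}.
At t = 12 h (j=8): Q = (20.8/10)·3 + (5.5/10)·4 + (19.6/10)·6 = 20.2 m³/s.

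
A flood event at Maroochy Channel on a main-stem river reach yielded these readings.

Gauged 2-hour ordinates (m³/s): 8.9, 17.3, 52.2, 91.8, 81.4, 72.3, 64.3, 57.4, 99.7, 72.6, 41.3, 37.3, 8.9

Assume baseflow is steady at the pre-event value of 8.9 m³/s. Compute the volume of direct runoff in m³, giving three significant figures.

V ≈ 4.25 × 10^6 m³

Direct-runoff ordinates (Q − Q_b): 0.0, 8.4, 43.3, 82.9, 72.5, 63.4, 55.4, 48.5, 90.8, 63.7, 32.4, 28.4, 0.0 m³/s.
ΣQ_DR = 589.7 m³/s.
With Δt = 2 h = 7200 s, V = ΣQ_DR · Δt = 589.7 × 7200 = 4.25 × 10^6 m³.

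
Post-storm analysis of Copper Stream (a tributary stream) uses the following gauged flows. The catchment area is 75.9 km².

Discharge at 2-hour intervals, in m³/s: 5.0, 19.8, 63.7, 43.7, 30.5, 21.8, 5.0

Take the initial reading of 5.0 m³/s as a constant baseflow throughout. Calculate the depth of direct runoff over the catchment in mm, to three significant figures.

Direct runoff: 0.0, 14.8, 58.7, 38.7, 25.5, 16.8, 0.0 m³/s; ΣQ_DR = 154.5 m³/s.
V = ΣQ_DR · Δt = 154.5 × 7200 s = 1.112 × 10^6 m³.
Over A = 75.9 km², depth = V / A = 14.7 mm.

d ≈ 14.7 mm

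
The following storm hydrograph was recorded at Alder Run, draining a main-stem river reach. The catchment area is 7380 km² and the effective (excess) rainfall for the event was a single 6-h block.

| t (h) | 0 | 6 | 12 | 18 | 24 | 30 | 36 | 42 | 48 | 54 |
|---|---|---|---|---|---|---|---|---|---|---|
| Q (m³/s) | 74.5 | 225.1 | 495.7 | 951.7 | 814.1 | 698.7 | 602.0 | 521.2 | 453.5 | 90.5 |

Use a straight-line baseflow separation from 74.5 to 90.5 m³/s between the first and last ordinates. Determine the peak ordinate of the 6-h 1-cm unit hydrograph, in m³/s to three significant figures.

U_p ≈ 726 m³/s

Direct runoff: 0.00, 148.82, 417.64, 871.87, 732.49, 615.31, 516.83, 434.26, 364.78, 0.00 m³/s; ΣQ_DR = 4102 m³/s, peak = 871.87 m³/s.
Runoff depth d = ΣQ_DR·Δt / A = 4102 × 21600 / (7380 km²) = 12.01 mm.
The 1-cm UH is the DRH scaled by (10 mm)/d, so U_p = 871.87 × 10/12.01 = 726 m³/s.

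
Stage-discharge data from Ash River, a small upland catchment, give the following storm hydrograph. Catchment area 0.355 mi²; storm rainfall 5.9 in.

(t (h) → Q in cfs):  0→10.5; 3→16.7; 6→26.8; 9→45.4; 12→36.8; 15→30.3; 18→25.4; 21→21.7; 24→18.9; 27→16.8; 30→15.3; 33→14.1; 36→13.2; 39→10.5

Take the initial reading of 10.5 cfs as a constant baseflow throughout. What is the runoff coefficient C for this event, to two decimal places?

C ≈ 0.34

ΣQ_DR = 155.4 cfs; V = ΣQ_DR·Δt = 1.678 × 10^6 ft³.
Runoff depth d = V / A = 2.035 in.
C = d / P = 2.035 / 5.9 = 0.34.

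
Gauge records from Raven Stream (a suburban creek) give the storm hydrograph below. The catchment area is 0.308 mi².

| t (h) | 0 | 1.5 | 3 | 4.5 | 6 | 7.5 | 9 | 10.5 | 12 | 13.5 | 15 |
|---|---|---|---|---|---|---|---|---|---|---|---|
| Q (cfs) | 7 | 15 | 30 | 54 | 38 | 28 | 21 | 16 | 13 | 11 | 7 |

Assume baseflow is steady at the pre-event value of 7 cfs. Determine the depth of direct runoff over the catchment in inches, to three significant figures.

d ≈ 1.23 in

Direct runoff: 0.0, 8.0, 23.0, 47.0, 31.0, 21.0, 14.0, 9.0, 6.0, 4.0, 0.0 cfs; ΣQ_DR = 163.0 cfs.
V = ΣQ_DR · Δt = 163.0 × 5400 s = 8.802 × 10^5 ft³.
Over A = 0.308 mi², depth = V / A = 1.23 in.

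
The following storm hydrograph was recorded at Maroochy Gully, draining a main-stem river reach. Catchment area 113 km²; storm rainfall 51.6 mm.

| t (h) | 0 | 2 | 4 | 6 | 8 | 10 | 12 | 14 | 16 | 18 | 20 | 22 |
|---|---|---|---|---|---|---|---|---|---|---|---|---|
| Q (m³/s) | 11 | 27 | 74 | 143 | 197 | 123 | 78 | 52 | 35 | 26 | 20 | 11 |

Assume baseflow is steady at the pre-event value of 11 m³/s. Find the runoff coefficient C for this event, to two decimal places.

ΣQ_DR = 665.0 m³/s; V = ΣQ_DR·Δt = 4.788 × 10^6 m³.
Runoff depth d = V / A = 42.37 mm.
C = d / P = 42.37 / 51.6 = 0.82.

C ≈ 0.82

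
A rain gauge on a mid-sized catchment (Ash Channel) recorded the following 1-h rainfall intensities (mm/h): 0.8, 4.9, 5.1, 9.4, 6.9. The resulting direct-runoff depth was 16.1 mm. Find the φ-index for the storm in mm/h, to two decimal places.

Only the 4 blocks with intensity above φ contribute runoff: 4.9, 5.1, 9.4, 6.9 mm/h.
Σ(I−φ)·Δt = d  ⇒  (4.9+5.1+9.4+6.9 − 4φ)·1 = 16.1
φ = (26.30 − 16.1/1) / 4 = 2.55 mm/h.

φ ≈ 2.55 mm/h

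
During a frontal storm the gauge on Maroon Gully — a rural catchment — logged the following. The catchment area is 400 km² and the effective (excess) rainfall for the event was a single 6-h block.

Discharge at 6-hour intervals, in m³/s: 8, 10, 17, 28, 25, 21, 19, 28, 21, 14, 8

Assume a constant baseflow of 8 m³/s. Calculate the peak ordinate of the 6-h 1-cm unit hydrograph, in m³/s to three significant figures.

U_p ≈ 33.4 m³/s

Direct runoff: 0.0, 2.0, 9.0, 20.0, 17.0, 13.0, 11.0, 20.0, 13.0, 6.0, 0.0 m³/s; ΣQ_DR = 111.0 m³/s, peak = 20.0 m³/s.
Runoff depth d = ΣQ_DR·Δt / A = 111.0 × 21600 / (400 km²) = 5.994 mm.
The 1-cm UH is the DRH scaled by (10 mm)/d, so U_p = 20.0 × 10/5.994 = 33.4 m³/s.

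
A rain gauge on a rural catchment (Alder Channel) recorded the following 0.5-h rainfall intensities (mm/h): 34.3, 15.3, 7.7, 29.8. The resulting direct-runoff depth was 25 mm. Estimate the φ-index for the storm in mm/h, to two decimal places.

φ ≈ 9.80 mm/h

Only the 3 blocks with intensity above φ contribute runoff: 34.3, 15.3, 29.8 mm/h.
Σ(I−φ)·Δt = d  ⇒  (34.3+15.3+29.8 − 3φ)·0.5 = 25
φ = (79.40 − 25/0.5) / 3 = 9.80 mm/h.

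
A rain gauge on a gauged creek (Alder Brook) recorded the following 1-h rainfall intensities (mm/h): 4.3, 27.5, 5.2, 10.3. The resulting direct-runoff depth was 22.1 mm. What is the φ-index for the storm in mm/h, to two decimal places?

φ ≈ 7.85 mm/h

Only the 2 blocks with intensity above φ contribute runoff: 27.5, 10.3 mm/h.
Σ(I−φ)·Δt = d  ⇒  (27.5+10.3 − 2φ)·1 = 22.1
φ = (37.80 − 22.1/1) / 2 = 7.85 mm/h.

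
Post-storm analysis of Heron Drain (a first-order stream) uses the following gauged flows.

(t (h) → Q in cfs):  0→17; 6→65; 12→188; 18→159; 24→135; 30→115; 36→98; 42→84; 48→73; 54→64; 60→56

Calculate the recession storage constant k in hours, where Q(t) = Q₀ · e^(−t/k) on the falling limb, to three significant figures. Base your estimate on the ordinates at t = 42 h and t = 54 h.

k ≈ 44.1 h

On the falling limb, Q drops from 84 to 64 cfs between t = 42 h and t = 54 h (Δt = 12 h).
k = −Δt / ln(Q₂/Q₁) = −12 / ln(64/84) = 44.1 h.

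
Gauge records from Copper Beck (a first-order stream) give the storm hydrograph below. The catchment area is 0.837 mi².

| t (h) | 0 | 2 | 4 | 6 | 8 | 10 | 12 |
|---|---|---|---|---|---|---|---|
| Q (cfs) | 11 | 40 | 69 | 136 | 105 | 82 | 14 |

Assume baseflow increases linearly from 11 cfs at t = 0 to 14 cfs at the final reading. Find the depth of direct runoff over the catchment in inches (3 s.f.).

d ≈ 1.37 in

Direct runoff: 0.00, 28.50, 57.00, 123.50, 92.00, 68.50, 0.00 cfs; ΣQ_DR = 369.5 cfs.
V = ΣQ_DR · Δt = 369.5 × 7200 s = 2.660 × 10^6 ft³.
Over A = 0.837 mi², depth = V / A = 1.37 in.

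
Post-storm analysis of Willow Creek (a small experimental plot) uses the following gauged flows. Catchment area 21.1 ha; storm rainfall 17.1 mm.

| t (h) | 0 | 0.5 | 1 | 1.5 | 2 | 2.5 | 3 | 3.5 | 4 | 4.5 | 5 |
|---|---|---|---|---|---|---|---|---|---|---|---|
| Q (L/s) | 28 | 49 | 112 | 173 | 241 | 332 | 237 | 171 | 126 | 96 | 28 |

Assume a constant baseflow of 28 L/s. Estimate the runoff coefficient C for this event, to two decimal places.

ΣQ_DR = 1285 L/s; V = ΣQ_DR·Δt = 2.313 × 10^6 L.
Runoff depth d = V / A = 10.96 mm.
C = d / P = 10.96 / 17.1 = 0.64.

C ≈ 0.64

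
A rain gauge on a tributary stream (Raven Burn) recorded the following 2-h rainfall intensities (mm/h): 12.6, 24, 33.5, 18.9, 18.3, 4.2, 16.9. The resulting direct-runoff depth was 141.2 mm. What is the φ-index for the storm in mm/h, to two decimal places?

φ ≈ 8.93 mm/h

Only the 6 blocks with intensity above φ contribute runoff: 12.6, 24, 33.5, 18.9, 18.3, 16.9 mm/h.
Σ(I−φ)·Δt = d  ⇒  (12.6+24+33.5+18.9+18.3+16.9 − 6φ)·2 = 141.2
φ = (124.2 − 141.2/2) / 6 = 8.93 mm/h.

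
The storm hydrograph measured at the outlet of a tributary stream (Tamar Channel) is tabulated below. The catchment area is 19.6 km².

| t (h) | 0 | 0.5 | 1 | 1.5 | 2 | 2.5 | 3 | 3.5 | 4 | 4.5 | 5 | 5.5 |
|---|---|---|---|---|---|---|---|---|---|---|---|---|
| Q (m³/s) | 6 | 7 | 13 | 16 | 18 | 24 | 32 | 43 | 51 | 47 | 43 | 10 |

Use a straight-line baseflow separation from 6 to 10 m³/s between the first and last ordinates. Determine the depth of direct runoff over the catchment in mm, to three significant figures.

d ≈ 19.7 mm

Direct runoff: 0.00, 0.64, 6.27, 8.91, 10.55, 16.18, 23.82, 34.45, 42.09, 37.73, 33.36, 0.00 m³/s; ΣQ_DR = 214.0 m³/s.
V = ΣQ_DR · Δt = 214.0 × 1800 s = 3.852 × 10^5 m³.
Over A = 19.6 km², depth = V / A = 19.7 mm.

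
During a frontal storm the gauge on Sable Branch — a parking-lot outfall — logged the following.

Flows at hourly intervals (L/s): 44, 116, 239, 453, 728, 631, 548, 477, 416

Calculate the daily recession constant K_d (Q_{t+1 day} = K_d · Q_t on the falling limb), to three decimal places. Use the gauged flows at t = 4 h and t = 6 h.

Between t = 4 h and t = 6 h the flow falls from 728 to 548 L/s over 2×1 h = 2 h.
Per-interval ratio K = (548/728)^(1/2) = 0.8676; K_d = K^(24/1) = 0.033.

K_d ≈ 0.033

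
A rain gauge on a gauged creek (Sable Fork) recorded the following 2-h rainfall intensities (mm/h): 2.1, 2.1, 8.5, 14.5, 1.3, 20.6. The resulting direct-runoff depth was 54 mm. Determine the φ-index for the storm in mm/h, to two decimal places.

Only the 3 blocks with intensity above φ contribute runoff: 8.5, 14.5, 20.6 mm/h.
Σ(I−φ)·Δt = d  ⇒  (8.5+14.5+20.6 − 3φ)·2 = 54
φ = (43.60 − 54/2) / 3 = 5.53 mm/h.

φ ≈ 5.53 mm/h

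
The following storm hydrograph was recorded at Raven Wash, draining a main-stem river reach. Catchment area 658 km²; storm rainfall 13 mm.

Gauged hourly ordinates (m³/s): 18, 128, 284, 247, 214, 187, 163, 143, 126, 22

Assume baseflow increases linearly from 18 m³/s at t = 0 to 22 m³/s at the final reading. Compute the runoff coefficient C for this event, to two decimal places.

C ≈ 0.56

ΣQ_DR = 1332 m³/s; V = ΣQ_DR·Δt = 4.795 × 10^6 m³.
Runoff depth d = V / A = 7.288 mm.
C = d / P = 7.288 / 13 = 0.56.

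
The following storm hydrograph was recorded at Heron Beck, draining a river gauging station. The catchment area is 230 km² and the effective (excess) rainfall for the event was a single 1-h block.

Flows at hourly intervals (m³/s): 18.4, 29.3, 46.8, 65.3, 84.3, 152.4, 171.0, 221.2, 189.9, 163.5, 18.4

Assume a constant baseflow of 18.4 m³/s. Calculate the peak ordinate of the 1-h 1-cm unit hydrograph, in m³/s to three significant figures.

Direct runoff: 0.0, 10.9, 28.4, 46.9, 65.9, 134.0, 152.6, 202.8, 171.5, 145.1, 0.0 m³/s; ΣQ_DR = 958.1 m³/s, peak = 202.8 m³/s.
Runoff depth d = ΣQ_DR·Δt / A = 958.1 × 3600 / (230 km²) = 15.00 mm.
The 1-cm UH is the DRH scaled by (10 mm)/d, so U_p = 202.8 × 10/15.00 = 135 m³/s.

U_p ≈ 135 m³/s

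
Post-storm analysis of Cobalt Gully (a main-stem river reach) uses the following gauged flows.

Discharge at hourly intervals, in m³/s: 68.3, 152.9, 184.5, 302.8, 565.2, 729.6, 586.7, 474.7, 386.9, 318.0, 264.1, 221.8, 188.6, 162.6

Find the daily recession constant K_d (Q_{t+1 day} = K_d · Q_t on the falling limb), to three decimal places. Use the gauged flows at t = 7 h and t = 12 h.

K_d ≈ 0.012

Between t = 7 h and t = 12 h the flow falls from 474.7 to 188.6 m³/s over 5×1 h = 5 h.
Per-interval ratio K = (188.6/474.7)^(1/5) = 0.8314; K_d = K^(24/1) = 0.012.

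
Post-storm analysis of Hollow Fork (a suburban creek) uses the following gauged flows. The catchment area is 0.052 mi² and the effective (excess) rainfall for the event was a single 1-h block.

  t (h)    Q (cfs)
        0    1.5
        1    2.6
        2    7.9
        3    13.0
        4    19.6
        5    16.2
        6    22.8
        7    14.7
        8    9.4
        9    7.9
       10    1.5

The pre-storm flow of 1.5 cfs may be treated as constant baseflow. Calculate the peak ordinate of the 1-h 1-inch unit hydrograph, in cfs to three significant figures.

Direct runoff: 0.0, 1.1, 6.4, 11.5, 18.1, 14.7, 21.3, 13.2, 7.9, 6.4, 0.0 cfs; ΣQ_DR = 100.6 cfs, peak = 21.3 cfs.
Runoff depth d = ΣQ_DR·Δt / A = 100.6 × 3600 / (0.052 mi²) = 2.998 in.
The 1-inch UH is the DRH scaled by (1 in)/d, so U_p = 21.3 × 1/2.998 = 7.11 cfs.

U_p ≈ 7.11 cfs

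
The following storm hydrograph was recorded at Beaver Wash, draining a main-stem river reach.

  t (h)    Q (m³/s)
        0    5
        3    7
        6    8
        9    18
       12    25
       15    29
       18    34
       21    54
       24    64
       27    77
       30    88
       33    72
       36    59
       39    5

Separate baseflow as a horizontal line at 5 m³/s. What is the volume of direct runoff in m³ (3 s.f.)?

Direct-runoff ordinates (Q − Q_b): 0.0, 2.0, 3.0, 13.0, 20.0, 24.0, 29.0, 49.0, 59.0, 72.0, 83.0, 67.0, 54.0, 0.0 m³/s.
ΣQ_DR = 475.0 m³/s.
With Δt = 3 h = 10800 s, V = ΣQ_DR · Δt = 475.0 × 10800 = 5.13 × 10^6 m³.

V ≈ 5.13 × 10^6 m³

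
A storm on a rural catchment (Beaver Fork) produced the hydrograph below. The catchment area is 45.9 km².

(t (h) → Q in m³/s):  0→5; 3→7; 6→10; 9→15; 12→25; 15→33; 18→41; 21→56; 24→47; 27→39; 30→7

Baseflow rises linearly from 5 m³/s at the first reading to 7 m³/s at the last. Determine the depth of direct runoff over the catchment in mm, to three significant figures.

d ≈ 51.5 mm

Direct runoff: 0.00, 1.80, 4.60, 9.40, 19.20, 27.00, 34.80, 49.60, 40.40, 32.20, 0.00 m³/s; ΣQ_DR = 219.0 m³/s.
V = ΣQ_DR · Δt = 219.0 × 10800 s = 2.365 × 10^6 m³.
Over A = 45.9 km², depth = V / A = 51.5 mm.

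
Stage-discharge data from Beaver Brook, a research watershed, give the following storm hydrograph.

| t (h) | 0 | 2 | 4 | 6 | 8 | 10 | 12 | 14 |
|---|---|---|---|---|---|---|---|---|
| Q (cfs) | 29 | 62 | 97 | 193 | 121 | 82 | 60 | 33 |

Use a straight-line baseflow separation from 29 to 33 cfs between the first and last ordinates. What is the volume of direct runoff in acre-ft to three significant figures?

Direct-runoff ordinates (Q − Q_b): 0.00, 32.43, 66.86, 162.29, 89.71, 50.14, 27.57, 0.00 cfs.
ΣQ_DR = 429.0 cfs.
With Δt = 2 h = 7200 s, V = ΣQ_DR · Δt = 429.0 × 7200 = 3.09 × 10^6 ft³ = 70.9 acre-ft.

V ≈ 70.9 acre-ft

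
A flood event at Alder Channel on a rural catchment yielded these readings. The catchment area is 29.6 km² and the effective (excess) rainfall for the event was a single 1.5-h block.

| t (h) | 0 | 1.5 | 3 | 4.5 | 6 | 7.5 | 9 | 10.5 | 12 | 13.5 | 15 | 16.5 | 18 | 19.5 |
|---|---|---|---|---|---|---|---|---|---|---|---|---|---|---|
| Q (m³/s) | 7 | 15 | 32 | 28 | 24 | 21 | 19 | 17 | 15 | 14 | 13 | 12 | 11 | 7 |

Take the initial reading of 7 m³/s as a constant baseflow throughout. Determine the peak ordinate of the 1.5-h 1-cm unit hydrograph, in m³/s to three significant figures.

U_p ≈ 10.0 m³/s

Direct runoff: 0.0, 8.0, 25.0, 21.0, 17.0, 14.0, 12.0, 10.0, 8.0, 7.0, 6.0, 5.0, 4.0, 0.0 m³/s; ΣQ_DR = 137.0 m³/s, peak = 25.0 m³/s.
Runoff depth d = ΣQ_DR·Δt / A = 137.0 × 5400 / (29.6 km²) = 24.99 mm.
The 1-cm UH is the DRH scaled by (10 mm)/d, so U_p = 25.0 × 10/24.99 = 10.0 m³/s.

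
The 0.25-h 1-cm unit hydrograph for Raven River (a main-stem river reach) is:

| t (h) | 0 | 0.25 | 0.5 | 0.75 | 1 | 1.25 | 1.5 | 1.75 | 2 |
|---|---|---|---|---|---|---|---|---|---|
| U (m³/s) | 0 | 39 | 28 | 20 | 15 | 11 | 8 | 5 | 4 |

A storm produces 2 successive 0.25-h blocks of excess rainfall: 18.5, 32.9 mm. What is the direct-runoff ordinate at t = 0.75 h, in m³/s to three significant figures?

Q ≈ 129 m³/s

By discrete convolution, Q_j = Σ (P_i / 10 mm) · U_{j−i}.
At t = 0.75 h (j=3): Q = (18.5/10)·20 + (32.9/10)·28 = 129 m³/s.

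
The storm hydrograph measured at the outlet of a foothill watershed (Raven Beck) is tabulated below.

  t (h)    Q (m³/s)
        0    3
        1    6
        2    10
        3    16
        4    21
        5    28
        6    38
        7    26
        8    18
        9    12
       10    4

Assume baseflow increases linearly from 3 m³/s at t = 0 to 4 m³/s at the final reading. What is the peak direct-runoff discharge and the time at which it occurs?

Subtracting baseflow gives direct-runoff ordinates: 0.00, 2.90, 6.80, 12.70, 17.60, 24.50, 34.40, 22.30, 14.20, 8.10, 0.00 m³/s.
The maximum is 34.40 m³/s, occurring at the reading for t = 6 h.

Q_p = 34.40 m³/s at t = 6 h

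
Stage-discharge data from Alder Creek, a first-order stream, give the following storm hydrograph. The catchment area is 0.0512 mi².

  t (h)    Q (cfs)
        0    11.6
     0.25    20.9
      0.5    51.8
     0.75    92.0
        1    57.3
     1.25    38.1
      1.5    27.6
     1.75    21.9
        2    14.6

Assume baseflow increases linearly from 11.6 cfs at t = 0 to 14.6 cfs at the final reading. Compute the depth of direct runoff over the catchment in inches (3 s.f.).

Direct runoff: 0.00, 8.93, 39.45, 79.28, 44.20, 24.62, 13.75, 7.67, 0.00 cfs; ΣQ_DR = 217.9 cfs.
V = ΣQ_DR · Δt = 217.9 × 900 s = 1.961 × 10^5 ft³.
Over A = 0.0512 mi², depth = V / A = 1.65 in.

d ≈ 1.65 in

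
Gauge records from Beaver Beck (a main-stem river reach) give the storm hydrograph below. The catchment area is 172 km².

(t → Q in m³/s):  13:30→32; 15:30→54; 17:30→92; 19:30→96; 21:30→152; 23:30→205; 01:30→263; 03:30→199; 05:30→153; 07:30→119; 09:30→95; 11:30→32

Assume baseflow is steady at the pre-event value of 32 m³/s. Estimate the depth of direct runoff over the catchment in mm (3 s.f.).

d ≈ 46.4 mm

Direct runoff: 0.0, 22.0, 60.0, 64.0, 120.0, 173.0, 231.0, 167.0, 121.0, 87.0, 63.0, 0.0 m³/s; ΣQ_DR = 1108 m³/s.
V = ΣQ_DR · Δt = 1108 × 7200 s = 7.978 × 10^6 m³.
Over A = 172 km², depth = V / A = 46.4 mm.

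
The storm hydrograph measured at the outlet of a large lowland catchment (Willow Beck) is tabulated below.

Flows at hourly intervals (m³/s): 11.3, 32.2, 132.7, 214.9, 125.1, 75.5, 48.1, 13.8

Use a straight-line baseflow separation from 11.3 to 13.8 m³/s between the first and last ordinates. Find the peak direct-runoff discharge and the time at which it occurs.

Q_p = 202.53 m³/s at t = 3 h

Subtracting baseflow gives direct-runoff ordinates: 0.00, 20.54, 120.69, 202.53, 112.37, 62.41, 34.66, 0.00 m³/s.
The maximum is 202.53 m³/s, occurring at the reading for t = 3 h.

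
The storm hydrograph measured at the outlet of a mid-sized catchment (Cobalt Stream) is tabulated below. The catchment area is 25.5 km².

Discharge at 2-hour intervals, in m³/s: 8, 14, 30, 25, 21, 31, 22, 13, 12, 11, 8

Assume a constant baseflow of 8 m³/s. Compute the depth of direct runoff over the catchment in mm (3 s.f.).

d ≈ 30.2 mm

Direct runoff: 0.0, 6.0, 22.0, 17.0, 13.0, 23.0, 14.0, 5.0, 4.0, 3.0, 0.0 m³/s; ΣQ_DR = 107.0 m³/s.
V = ΣQ_DR · Δt = 107.0 × 7200 s = 7.704 × 10^5 m³.
Over A = 25.5 km², depth = V / A = 30.2 mm.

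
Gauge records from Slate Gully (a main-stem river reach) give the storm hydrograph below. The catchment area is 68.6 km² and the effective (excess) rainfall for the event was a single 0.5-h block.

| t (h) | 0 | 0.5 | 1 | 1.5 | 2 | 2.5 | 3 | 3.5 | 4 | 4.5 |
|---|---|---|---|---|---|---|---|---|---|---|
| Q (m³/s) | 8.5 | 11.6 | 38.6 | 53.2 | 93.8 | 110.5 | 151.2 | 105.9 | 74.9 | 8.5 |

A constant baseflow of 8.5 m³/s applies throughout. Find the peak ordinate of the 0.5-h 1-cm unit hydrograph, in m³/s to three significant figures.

Direct runoff: 0.0, 3.1, 30.1, 44.7, 85.3, 102.0, 142.7, 97.4, 66.4, 0.0 m³/s; ΣQ_DR = 571.7 m³/s, peak = 142.7 m³/s.
Runoff depth d = ΣQ_DR·Δt / A = 571.7 × 1800 / (68.6 km²) = 15.00 mm.
The 1-cm UH is the DRH scaled by (10 mm)/d, so U_p = 142.7 × 10/15.00 = 95.1 m³/s.

U_p ≈ 95.1 m³/s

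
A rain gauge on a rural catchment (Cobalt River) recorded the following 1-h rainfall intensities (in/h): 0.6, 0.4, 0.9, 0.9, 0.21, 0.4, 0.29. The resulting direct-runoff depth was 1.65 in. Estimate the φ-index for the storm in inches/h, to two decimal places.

φ ≈ 0.31 in/h

Only the 5 blocks with intensity above φ contribute runoff: 0.6, 0.4, 0.9, 0.9, 0.4 in/h.
Σ(I−φ)·Δt = d  ⇒  (0.6+0.4+0.9+0.9+0.4 − 5φ)·1 = 1.65
φ = (3.200 − 1.65/1) / 5 = 0.31 in/h.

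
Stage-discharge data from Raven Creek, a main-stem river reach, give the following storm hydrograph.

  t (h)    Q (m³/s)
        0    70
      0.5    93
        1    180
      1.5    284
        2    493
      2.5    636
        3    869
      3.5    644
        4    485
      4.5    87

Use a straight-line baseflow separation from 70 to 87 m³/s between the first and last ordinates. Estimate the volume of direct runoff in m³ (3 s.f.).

V ≈ 5.50 × 10^6 m³

Direct-runoff ordinates (Q − Q_b): 0.00, 21.11, 106.22, 208.33, 415.44, 556.56, 787.67, 560.78, 399.89, 0.00 m³/s.
ΣQ_DR = 3056 m³/s.
With Δt = 0.5 h = 1800 s, V = ΣQ_DR · Δt = 3056 × 1800 = 5.50 × 10^6 m³.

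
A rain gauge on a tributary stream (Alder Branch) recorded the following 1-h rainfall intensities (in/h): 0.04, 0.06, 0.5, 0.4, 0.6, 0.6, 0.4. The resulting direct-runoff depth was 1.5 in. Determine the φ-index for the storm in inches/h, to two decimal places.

Only the 5 blocks with intensity above φ contribute runoff: 0.5, 0.4, 0.6, 0.6, 0.4 in/h.
Σ(I−φ)·Δt = d  ⇒  (0.5+0.4+0.6+0.6+0.4 − 5φ)·1 = 1.5
φ = (2.500 − 1.5/1) / 5 = 0.20 in/h.

φ ≈ 0.20 in/h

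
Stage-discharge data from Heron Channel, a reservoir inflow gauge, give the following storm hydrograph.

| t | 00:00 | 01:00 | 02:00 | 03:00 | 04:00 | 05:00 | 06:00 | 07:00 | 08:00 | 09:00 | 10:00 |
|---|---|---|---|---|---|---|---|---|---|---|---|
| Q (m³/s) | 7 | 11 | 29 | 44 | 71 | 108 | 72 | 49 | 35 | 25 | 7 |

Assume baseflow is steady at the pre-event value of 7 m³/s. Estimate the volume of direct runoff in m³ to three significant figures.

V ≈ 1.37 × 10^6 m³

Direct-runoff ordinates (Q − Q_b): 0.0, 4.0, 22.0, 37.0, 64.0, 101.0, 65.0, 42.0, 28.0, 18.0, 0.0 m³/s.
ΣQ_DR = 381.0 m³/s.
With Δt = 1 h = 3600 s, V = ΣQ_DR · Δt = 381.0 × 3600 = 1.37 × 10^6 m³.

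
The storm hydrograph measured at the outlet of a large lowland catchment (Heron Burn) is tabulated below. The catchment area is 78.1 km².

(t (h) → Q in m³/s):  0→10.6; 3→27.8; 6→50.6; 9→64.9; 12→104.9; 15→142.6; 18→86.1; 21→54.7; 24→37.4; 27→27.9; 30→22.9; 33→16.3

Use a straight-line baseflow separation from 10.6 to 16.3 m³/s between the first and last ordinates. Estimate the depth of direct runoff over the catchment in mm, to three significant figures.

d ≈ 67.1 mm

Direct runoff: 0.00, 16.68, 38.96, 52.75, 92.23, 129.41, 72.39, 40.47, 22.65, 12.64, 7.12, 0.00 m³/s; ΣQ_DR = 485.3 m³/s.
V = ΣQ_DR · Δt = 485.3 × 10800 s = 5.241 × 10^6 m³.
Over A = 78.1 km², depth = V / A = 67.1 mm.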